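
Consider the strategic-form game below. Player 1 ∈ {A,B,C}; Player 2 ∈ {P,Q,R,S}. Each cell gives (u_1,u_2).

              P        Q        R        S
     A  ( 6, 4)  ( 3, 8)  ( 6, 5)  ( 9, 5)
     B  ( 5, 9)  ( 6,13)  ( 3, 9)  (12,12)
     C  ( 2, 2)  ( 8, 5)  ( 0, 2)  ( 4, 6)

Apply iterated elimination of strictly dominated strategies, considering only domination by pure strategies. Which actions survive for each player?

P2 drop P (Q beats it: A:8>4 B:13>9 C:5>2)
P2 drop R (Q beats it: A:8>5 B:13>9 C:5>2)
P1 drop A (B beats it: Q:6>3 S:12>9)
P1→{B,C} P2→{Q,S}

IESDS → P1:{B,C} P2:{Q,S}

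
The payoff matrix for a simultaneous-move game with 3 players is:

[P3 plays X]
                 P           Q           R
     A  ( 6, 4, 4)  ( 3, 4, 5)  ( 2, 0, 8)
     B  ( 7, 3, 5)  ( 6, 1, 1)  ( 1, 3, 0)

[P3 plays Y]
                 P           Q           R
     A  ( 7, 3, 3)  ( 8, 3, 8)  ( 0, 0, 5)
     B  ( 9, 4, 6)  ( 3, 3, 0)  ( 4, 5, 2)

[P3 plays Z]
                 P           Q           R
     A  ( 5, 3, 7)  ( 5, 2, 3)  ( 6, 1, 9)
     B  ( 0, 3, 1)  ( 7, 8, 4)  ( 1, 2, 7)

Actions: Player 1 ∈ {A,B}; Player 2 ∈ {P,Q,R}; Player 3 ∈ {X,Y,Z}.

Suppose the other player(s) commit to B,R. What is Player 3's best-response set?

u_3(X vs B,R) = 0
u_3(Y vs B,R) = 2
u_3(Z vs B,R) = 7
max payoff 7 at {Z}

P3 best: {Z}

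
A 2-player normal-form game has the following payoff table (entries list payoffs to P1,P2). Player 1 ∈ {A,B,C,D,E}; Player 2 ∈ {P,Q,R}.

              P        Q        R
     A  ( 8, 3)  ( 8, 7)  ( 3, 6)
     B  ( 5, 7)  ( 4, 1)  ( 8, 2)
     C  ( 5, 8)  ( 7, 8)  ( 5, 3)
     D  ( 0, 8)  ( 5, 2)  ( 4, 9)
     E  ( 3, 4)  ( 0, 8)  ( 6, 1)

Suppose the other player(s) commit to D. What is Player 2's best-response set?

u_2(P vs D) = 8
u_2(Q vs D) = 2
u_2(R vs D) = 9
max payoff 9 at {R}

argmax u_2 = {R}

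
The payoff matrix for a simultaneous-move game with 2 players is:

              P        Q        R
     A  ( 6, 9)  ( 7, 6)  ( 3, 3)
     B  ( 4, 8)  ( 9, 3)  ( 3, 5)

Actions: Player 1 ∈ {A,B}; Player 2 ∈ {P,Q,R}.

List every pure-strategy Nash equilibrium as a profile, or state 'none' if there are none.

(A,P): NE
(A,Q): not NE [P1→B gives 9>7; P2→P gives 9>6]
(A,R): not NE [P2→P gives 9>3]
(B,P): not NE [P1→A gives 6>4]
(B,Q): not NE [P2→P gives 8>3]
(B,R): not NE [P2→P gives 8>5]

PSNE = {(A,P)}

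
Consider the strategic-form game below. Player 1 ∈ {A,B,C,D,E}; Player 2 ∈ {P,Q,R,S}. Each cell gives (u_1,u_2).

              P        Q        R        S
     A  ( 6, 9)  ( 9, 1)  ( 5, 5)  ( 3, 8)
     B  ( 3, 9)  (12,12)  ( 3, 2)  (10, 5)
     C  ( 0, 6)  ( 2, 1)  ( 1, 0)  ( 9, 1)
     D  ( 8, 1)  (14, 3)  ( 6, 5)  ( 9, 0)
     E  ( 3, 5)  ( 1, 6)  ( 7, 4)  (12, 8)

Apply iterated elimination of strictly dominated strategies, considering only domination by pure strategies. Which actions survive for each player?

P1 drop A (D beats it: P:8>6 Q:14>9 R:6>5 S:9>3)
P1 drop C (B beats it: P:3>0 Q:12>2 R:3>1 S:10>9)
P2 drop P (Q beats it: B:12>9 D:3>1 E:6>5)
P1→{B,D,E} P2→{Q,R,S}

Survivors P1:{B,D,E} P2:{Q,R,S}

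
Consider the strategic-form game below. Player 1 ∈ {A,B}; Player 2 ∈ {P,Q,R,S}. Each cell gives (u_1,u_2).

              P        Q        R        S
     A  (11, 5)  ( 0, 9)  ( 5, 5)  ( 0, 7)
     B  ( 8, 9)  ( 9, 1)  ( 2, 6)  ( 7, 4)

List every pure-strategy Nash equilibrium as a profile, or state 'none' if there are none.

(A,P): not NE [P2→Q gives 9>5]
(A,Q): not NE [P1→B gives 9>0]
(A,R): not NE [P2→Q gives 9>5]
(A,S): not NE [P1→B gives 7>0; P2→Q gives 9>7]
(B,P): not NE [P1→A gives 11>8]
(B,Q): not NE [P2→P gives 9>1]
(B,R): not NE [P1→A gives 5>2; P2→P gives 9>6]
(B,S): not NE [P2→P gives 9>4]

PSNE: ∅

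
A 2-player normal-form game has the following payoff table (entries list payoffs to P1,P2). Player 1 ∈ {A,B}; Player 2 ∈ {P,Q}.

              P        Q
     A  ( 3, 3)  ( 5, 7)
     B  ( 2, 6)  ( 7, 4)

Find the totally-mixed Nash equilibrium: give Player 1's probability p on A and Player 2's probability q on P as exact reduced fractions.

P1 mixes 1/3 on A; P2 mixes 2/3 on P

P1 indiff ⇒ q·3+(1-q)·5 = q·2+(1-q)·7 ⇒ q(1) = (1-q)(2) ⇒ q = 2/3
P2 indiff ⇒ p·3+(1-p)·6 = p·7+(1-p)·4 ⇒ p(-4) = (1-p)(-2) ⇒ p = 1/3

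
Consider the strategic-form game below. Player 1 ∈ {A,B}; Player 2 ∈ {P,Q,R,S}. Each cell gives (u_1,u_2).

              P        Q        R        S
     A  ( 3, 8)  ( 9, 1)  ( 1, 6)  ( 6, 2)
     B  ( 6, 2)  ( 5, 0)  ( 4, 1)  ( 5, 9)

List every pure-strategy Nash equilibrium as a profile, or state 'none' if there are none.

(A,P): not NE [P1→B gives 6>3]
(A,Q): not NE [P2→P gives 8>1]
(A,R): not NE [P1→B gives 4>1; P2→P gives 8>6]
(A,S): not NE [P2→P gives 8>2]
(B,P): not NE [P2→S gives 9>2]
(B,Q): not NE [P1→A gives 9>5; P2→S gives 9>0]
(B,R): not NE [P2→S gives 9>1]
(B,S): not NE [P1→A gives 6>5]

Equilibria: none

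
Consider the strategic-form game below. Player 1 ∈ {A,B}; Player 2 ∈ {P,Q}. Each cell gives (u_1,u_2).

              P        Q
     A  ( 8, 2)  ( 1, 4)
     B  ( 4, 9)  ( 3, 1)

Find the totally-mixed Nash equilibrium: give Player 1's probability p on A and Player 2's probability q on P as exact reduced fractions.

P1 mixes 4/5 on A; P2 mixes 1/3 on P

P1 indiff ⇒ q·8+(1-q)·1 = q·4+(1-q)·3 ⇒ q(4) = (1-q)(2) ⇒ q = 1/3
P2 indiff ⇒ p·2+(1-p)·9 = p·4+(1-p)·1 ⇒ p(-2) = (1-p)(-8) ⇒ p = 4/5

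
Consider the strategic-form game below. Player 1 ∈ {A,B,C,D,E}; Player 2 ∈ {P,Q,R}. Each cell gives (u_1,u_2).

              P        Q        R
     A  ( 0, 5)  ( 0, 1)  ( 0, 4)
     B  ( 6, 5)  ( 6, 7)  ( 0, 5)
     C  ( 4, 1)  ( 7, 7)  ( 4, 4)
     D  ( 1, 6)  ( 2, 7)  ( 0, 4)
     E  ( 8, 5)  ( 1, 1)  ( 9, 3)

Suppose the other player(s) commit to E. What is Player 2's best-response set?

u_2(P vs E) = 5
u_2(Q vs E) = 1
u_2(R vs E) = 3
max payoff 5 at {P}

P2 best: {P}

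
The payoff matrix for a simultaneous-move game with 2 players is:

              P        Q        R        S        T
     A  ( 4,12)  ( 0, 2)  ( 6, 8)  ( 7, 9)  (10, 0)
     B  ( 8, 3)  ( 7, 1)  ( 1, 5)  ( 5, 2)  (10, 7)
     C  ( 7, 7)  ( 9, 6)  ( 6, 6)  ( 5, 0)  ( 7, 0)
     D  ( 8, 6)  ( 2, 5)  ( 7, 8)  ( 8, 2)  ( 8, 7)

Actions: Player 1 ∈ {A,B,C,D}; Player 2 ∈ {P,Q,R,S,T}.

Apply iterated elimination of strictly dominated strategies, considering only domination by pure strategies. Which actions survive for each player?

Survivors P1:{A,B,D} P2:{P,R,T}

P2 drop Q (P beats it: A:12>2 B:3>1 C:7>6 D:6>5)
P1 drop C (D beats it: P:8>7 R:7>6 S:8>5 T:8>7)
P2 drop S (P beats it: A:12>9 B:3>2 D:6>2)
P1→{A,B,D} P2→{P,R,T}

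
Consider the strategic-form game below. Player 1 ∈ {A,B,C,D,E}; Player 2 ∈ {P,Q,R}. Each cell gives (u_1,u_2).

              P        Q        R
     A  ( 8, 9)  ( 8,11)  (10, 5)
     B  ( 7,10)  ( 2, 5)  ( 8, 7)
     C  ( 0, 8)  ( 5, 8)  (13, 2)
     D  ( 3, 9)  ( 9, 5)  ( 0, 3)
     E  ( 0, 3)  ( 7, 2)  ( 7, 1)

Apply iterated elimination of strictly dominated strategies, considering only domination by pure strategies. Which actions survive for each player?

IESDS → P1:{A,D} P2:{P,Q}

P1 drop B (A beats it: P:8>7 Q:8>2 R:10>8)
P1 drop E (A beats it: P:8>0 Q:8>7 R:10>7)
P2 drop R (P beats it: A:9>5 C:8>2 D:9>3)
P1 drop C (A beats it: P:8>0 Q:8>5)
P1→{A,D} P2→{P,Q}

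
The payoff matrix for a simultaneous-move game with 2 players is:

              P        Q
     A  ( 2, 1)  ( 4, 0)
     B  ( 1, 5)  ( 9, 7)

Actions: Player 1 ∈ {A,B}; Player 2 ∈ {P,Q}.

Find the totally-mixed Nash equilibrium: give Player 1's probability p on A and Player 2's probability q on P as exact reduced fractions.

P1 indiff ⇒ q·2+(1-q)·4 = q·1+(1-q)·9 ⇒ q(1) = (1-q)(5) ⇒ q = 5/6
P2 indiff ⇒ p·1+(1-p)·5 = p·0+(1-p)·7 ⇒ p(1) = (1-p)(2) ⇒ p = 2/3

(p,q) = (2/3, 5/6)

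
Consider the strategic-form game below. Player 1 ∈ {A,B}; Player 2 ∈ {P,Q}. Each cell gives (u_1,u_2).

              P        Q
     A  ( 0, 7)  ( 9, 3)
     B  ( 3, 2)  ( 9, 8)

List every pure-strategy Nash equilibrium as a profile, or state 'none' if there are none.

Nash profiles: (B,Q)

(A,P): not NE [P1→B gives 3>0]
(A,Q): not NE [P2→P gives 7>3]
(B,P): not NE [P2→Q gives 8>2]
(B,Q): NE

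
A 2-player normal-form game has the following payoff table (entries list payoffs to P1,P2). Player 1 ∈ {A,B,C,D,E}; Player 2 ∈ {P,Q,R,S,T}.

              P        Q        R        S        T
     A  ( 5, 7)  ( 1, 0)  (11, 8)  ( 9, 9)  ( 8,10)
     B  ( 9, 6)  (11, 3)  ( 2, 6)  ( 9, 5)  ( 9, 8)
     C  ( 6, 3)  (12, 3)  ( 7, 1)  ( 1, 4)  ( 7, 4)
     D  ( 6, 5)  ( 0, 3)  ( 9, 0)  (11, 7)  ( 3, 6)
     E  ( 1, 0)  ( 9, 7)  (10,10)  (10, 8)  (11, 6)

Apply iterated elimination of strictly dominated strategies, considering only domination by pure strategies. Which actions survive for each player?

Survivors P1:{A,D,E} P2:{R,S,T}

P2 drop P (T beats it: A:10>7 B:8>6 C:4>3 D:6>5 E:6>0)
P2 drop Q (S beats it: A:9>0 B:5>3 C:4>3 D:7>3 E:8>7)
P1 drop B (E beats it: R:10>2 S:10>9 T:11>9)
P1 drop C (A beats it: R:11>7 S:9>1 T:8>7)
P1→{A,D,E} P2→{R,S,T}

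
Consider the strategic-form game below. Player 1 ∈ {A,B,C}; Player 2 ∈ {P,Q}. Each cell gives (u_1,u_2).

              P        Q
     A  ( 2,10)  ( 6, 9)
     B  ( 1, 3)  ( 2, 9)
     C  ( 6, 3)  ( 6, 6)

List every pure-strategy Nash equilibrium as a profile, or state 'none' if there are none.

(A,P): not NE [P1→C gives 6>2]
(A,Q): not NE [P2→P gives 10>9]
(B,P): not NE [P1→C gives 6>1; P2→Q gives 9>3]
(B,Q): not NE [P1→C gives 6>2]
(C,P): not NE [P2→Q gives 6>3]
(C,Q): NE

PSNE = {(C,Q)}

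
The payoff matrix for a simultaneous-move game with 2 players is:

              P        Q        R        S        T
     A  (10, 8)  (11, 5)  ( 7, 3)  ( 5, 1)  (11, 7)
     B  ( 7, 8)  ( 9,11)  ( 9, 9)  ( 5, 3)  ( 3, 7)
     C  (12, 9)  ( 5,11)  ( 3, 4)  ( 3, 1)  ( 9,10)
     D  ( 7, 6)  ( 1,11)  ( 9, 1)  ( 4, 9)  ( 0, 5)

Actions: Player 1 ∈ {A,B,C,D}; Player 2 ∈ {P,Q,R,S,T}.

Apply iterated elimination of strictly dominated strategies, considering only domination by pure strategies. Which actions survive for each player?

P2 drop R (Q beats it: A:5>3 B:11>9 C:11>4 D:11>1)
P1 drop D (A beats it: P:10>7 Q:11>1 S:5>4 T:11>0)
P2 drop S (P beats it: A:8>1 B:8>3 C:9>1)
P1 drop B (A beats it: P:10>7 Q:11>9 T:11>3)
P1→{A,C} P2→{P,Q,T}

Remaining: P1:{A,C} P2:{P,Q,T}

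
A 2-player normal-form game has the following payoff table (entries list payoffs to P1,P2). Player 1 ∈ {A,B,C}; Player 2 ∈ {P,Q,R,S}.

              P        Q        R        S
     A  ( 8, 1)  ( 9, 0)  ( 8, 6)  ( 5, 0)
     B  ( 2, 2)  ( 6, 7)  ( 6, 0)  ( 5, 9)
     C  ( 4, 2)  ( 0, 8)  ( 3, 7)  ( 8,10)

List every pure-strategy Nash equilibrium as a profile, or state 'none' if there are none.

(A,P): not NE [P2→R gives 6>1]
(A,Q): not NE [P2→R gives 6>0]
(A,R): NE
(A,S): not NE [P1→C gives 8>5; P2→R gives 6>0]
(B,P): not NE [P1→A gives 8>2; P2→S gives 9>2]
(B,Q): not NE [P1→A gives 9>6; P2→S gives 9>7]
(B,R): not NE [P1→A gives 8>6; P2→S gives 9>0]
(B,S): not NE [P1→C gives 8>5]
(C,P): not NE [P1→A gives 8>4; P2→S gives 10>2]
(C,Q): not NE [P1→A gives 9>0; P2→S gives 10>8]
(C,R): not NE [P1→A gives 8>3; P2→S gives 10>7]
(C,S): NE

PSNE = {(A,R), (C,S)}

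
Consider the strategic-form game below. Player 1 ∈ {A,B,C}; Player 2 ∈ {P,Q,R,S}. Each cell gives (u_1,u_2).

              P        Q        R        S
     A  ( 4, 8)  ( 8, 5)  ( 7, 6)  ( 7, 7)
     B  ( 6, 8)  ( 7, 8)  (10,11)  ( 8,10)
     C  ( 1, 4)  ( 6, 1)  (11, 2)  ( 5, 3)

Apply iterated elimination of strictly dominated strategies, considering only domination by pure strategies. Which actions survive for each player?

Remaining: P1:{B,C} P2:{P,R,S}

P2 drop Q (R beats it: A:6>5 B:11>8 C:2>1)
P1 drop A (B beats it: P:6>4 R:10>7 S:8>7)
P1→{B,C} P2→{P,R,S}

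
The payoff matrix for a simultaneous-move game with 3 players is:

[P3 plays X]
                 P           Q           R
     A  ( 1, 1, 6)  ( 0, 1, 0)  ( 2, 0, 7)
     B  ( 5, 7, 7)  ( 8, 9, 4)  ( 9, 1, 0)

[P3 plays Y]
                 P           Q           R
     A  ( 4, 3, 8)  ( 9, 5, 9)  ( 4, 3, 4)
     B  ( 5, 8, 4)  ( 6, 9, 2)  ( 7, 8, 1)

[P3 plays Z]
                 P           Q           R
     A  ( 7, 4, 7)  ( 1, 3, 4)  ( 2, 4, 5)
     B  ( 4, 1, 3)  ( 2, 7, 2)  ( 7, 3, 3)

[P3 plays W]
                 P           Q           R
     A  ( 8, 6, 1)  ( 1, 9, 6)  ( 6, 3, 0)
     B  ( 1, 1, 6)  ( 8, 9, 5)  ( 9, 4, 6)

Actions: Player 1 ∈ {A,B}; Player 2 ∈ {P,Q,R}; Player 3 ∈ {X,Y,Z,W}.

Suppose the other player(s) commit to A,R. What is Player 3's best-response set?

P3 best: {X}

u_3(X vs A,R) = 7
u_3(Y vs A,R) = 4
u_3(Z vs A,R) = 5
u_3(W vs A,R) = 0
max payoff 7 at {X}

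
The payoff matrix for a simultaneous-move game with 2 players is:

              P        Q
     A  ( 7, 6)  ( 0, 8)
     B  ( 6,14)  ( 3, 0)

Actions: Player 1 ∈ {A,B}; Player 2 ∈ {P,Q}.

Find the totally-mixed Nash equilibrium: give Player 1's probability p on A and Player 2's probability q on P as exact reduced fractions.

p=7/8, q=3/4

P1 indiff ⇒ q·7+(1-q)·0 = q·6+(1-q)·3 ⇒ q(1) = (1-q)(3) ⇒ q = 3/4
P2 indiff ⇒ p·6+(1-p)·14 = p·8+(1-p)·0 ⇒ p(-2) = (1-p)(-14) ⇒ p = 7/8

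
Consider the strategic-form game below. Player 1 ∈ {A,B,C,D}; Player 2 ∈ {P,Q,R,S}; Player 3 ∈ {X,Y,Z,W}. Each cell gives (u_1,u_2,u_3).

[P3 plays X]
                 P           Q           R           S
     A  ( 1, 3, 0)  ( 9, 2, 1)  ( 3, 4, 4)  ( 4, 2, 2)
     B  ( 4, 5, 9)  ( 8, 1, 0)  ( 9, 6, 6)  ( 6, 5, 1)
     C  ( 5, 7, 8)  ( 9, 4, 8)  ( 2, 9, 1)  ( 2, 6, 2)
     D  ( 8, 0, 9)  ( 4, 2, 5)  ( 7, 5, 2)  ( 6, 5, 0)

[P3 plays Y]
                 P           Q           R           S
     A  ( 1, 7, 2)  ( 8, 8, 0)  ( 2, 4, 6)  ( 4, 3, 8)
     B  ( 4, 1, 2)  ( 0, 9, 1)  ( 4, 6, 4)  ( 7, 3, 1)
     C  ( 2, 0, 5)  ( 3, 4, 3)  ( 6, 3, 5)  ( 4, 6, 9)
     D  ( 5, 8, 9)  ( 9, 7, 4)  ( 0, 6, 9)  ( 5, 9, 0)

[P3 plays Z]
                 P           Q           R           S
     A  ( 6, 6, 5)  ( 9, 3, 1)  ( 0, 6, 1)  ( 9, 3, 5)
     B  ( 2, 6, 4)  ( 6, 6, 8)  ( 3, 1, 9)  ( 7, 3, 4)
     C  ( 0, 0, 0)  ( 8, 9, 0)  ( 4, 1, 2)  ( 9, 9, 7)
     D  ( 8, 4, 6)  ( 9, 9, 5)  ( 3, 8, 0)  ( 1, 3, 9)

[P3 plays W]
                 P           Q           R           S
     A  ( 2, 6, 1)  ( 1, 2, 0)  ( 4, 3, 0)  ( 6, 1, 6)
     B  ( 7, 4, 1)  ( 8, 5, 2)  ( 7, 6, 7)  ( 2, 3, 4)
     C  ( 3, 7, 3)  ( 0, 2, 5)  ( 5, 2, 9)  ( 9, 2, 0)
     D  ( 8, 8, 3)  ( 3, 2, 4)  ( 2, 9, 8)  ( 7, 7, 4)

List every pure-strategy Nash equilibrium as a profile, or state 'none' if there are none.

PSNE = {(D,Q,Z)}

(A,P,X): not NE [P1→D gives 8>1; P2→R gives 4>3; P3→Z gives 5>0]
(A,P,Y): not NE [P1→D gives 5>1; P2→Q gives 8>7; P3→Z gives 5>2]
(A,P,Z): not NE [P1→D gives 8>6]
(A,P,W): not NE [P1→D gives 8>2; P3→Z gives 5>1]
(A,Q,X): not NE [P2→R gives 4>2]
(A,Q,Y): not NE [P1→D gives 9>8; P3→Z gives 1>0]
(A,Q,Z): not NE [P2→R gives 6>3]
(A,Q,W): not NE [P1→B gives 8>1; P2→P gives 6>2; P3→Z gives 1>0]
(A,R,X): not NE [P1→B gives 9>3; P3→Y gives 6>4]
(A,R,Y): not NE [P1→C gives 6>2; P2→Q gives 8>4]
(A,R,Z): not NE [P1→C gives 4>0; P3→Y gives 6>1]
(A,R,W): not NE [P1→B gives 7>4; P2→P gives 6>3; P3→Y gives 6>0]
(A,S,X): not NE [P1→D gives 6>4; P2→R gives 4>2; P3→Y gives 8>2]
(A,S,Y): not NE [P1→B gives 7>4; P2→Q gives 8>3]
(A,S,Z): not NE [P2→R gives 6>3; P3→Y gives 8>5]
(A,S,W): not NE [P1→C gives 9>6; P2→P gives 6>1; P3→Y gives 8>6]
(B,P,X): not NE [P1→D gives 8>4; P2→R gives 6>5]
(B,P,Y): not NE [P1→D gives 5>4; P2→Q gives 9>1; P3→X gives 9>2]
(B,P,Z): not NE [P1→D gives 8>2; P3→X gives 9>4]
(B,P,W): not NE [P1→D gives 8>7; P2→R gives 6>4; P3→X gives 9>1]
(B,Q,X): not NE [P1→C gives 9>8; P2→R gives 6>1; P3→Z gives 8>0]
(B,Q,Y): not NE [P1→D gives 9>0; P3→Z gives 8>1]
(B,Q,Z): not NE [P1→D gives 9>6]
(B,Q,W): not NE [P2→R gives 6>5; P3→Z gives 8>2]
(B,R,X): not NE [P3→Z gives 9>6]
(B,R,Y): not NE [P1→C gives 6>4; P2→Q gives 9>6; P3→Z gives 9>4]
(B,R,Z): not NE [P1→C gives 4>3; P2→Q gives 6>1]
(B,R,W): not NE [P3→Z gives 9>7]
(B,S,X): not NE [P2→R gives 6>5; P3→W gives 4>1]
(B,S,Y): not NE [P2→Q gives 9>3; P3→W gives 4>1]
(B,S,Z): not NE [P1→C gives 9>7; P2→Q gives 6>3]
(B,S,W): not NE [P1→C gives 9>2; P2→R gives 6>3]
(C,P,X): not NE [P1→D gives 8>5; P2→R gives 9>7]
(C,P,Y): not NE [P1→D gives 5>2; P2→S gives 6>0; P3→X gives 8>5]
(C,P,Z): not NE [P1→D gives 8>0; P2→S gives 9>0; P3→X gives 8>0]
(C,P,W): not NE [P1→D gives 8>3; P3→X gives 8>3]
(C,Q,X): not NE [P2→R gives 9>4]
(C,Q,Y): not NE [P1→D gives 9>3; P2→S gives 6>4; P3→X gives 8>3]
(C,Q,Z): not NE [P1→D gives 9>8; P3→X gives 8>0]
(C,Q,W): not NE [P1→B gives 8>0; P2→P gives 7>2; P3→X gives 8>5]
(C,R,X): not NE [P1→B gives 9>2; P3→W gives 9>1]
(C,R,Y): not NE [P2→S gives 6>3; P3→W gives 9>5]
(C,R,Z): not NE [P2→S gives 9>1; P3→W gives 9>2]
(C,R,W): not NE [P1→B gives 7>5; P2→P gives 7>2]
(C,S,X): not NE [P1→D gives 6>2; P2→R gives 9>6; P3→Y gives 9>2]
(C,S,Y): not NE [P1→B gives 7>4]
(C,S,Z): not NE [P3→Y gives 9>7]
(C,S,W): not NE [P2→P gives 7>2; P3→Y gives 9>0]
(D,P,X): not NE [P2→S gives 5>0]
(D,P,Y): not NE [P2→S gives 9>8]
(D,P,Z): not NE [P2→Q gives 9>4; P3→Y gives 9>6]
(D,P,W): not NE [P2→R gives 9>8; P3→Y gives 9>3]
(D,Q,X): not NE [P1→C gives 9>4; P2→S gives 5>2]
(D,Q,Y): not NE [P2→S gives 9>7; P3→Z gives 5>4]
(D,Q,Z): NE
(D,Q,W): not NE [P1→B gives 8>3; P2→R gives 9>2; P3→Z gives 5>4]
(D,R,X): not NE [P1→B gives 9>7; P3→Y gives 9>2]
(D,R,Y): not NE [P1→C gives 6>0; P2→S gives 9>6]
(D,R,Z): not NE [P1→C gives 4>3; P2→Q gives 9>8; P3→Y gives 9>0]
(D,R,W): not NE [P1→B gives 7>2; P3→Y gives 9>8]
(D,S,X): not NE [P3→Z gives 9>0]
(D,S,Y): not NE [P1→B gives 7>5; P3→Z gives 9>0]
(D,S,Z): not NE [P1→C gives 9>1; P2→Q gives 9>3]
(D,S,W): not NE [P1→C gives 9>7; P2→R gives 9>7; P3→Z gives 9>4]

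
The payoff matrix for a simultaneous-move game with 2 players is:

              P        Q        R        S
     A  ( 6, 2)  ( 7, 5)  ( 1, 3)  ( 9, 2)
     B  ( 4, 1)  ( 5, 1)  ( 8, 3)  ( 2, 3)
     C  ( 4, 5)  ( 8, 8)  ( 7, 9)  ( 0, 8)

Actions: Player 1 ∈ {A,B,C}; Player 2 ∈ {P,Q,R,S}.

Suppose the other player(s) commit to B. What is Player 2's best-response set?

u_2(P vs B) = 1
u_2(Q vs B) = 1
u_2(R vs B) = 3
u_2(S vs B) = 3
max payoff 3 at {R,S}

argmax u_2 = {R,S}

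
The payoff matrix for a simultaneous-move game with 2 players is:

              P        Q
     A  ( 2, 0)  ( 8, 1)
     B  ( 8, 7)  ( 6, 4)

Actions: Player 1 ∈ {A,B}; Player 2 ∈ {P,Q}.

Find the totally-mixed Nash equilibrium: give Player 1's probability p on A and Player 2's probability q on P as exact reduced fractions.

P1 indiff ⇒ q·2+(1-q)·8 = q·8+(1-q)·6 ⇒ q(-6) = (1-q)(-2) ⇒ q = 1/4
P2 indiff ⇒ p·0+(1-p)·7 = p·1+(1-p)·4 ⇒ p(-1) = (1-p)(-3) ⇒ p = 3/4

(p,q) = (3/4, 1/4)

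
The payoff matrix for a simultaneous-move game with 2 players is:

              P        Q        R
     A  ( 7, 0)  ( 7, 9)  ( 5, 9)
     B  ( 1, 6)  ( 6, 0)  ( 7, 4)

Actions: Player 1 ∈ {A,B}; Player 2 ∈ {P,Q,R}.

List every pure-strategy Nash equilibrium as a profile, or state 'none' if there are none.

(A,P): not NE [P2→R gives 9>0]
(A,Q): NE
(A,R): not NE [P1→B gives 7>5]
(B,P): not NE [P1→A gives 7>1]
(B,Q): not NE [P1→A gives 7>6; P2→P gives 6>0]
(B,R): not NE [P2→P gives 6>4]

PSNE = {(A,Q)}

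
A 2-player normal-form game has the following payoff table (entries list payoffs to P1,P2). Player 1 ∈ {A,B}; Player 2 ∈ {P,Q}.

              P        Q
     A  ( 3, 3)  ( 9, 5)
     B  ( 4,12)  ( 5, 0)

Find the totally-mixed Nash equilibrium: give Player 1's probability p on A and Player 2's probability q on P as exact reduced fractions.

P1 indiff ⇒ q·3+(1-q)·9 = q·4+(1-q)·5 ⇒ q(-1) = (1-q)(-4) ⇒ q = 4/5
P2 indiff ⇒ p·3+(1-p)·12 = p·5+(1-p)·0 ⇒ p(-2) = (1-p)(-12) ⇒ p = 6/7

P1 mixes 6/7 on A; P2 mixes 4/5 on P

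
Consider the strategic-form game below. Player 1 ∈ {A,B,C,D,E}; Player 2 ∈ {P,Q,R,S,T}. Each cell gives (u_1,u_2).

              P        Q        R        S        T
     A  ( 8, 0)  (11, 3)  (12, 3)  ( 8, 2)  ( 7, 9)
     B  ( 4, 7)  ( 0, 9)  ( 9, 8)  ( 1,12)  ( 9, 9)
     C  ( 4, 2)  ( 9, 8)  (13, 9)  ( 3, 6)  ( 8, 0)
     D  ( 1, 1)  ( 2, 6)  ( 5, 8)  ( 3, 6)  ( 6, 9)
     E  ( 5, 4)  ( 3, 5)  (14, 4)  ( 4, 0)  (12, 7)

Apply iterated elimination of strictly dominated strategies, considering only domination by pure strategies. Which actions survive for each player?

IESDS → P1:{A,C,E} P2:{Q,R,T}

P1 drop B (E beats it: P:5>4 Q:3>0 R:14>9 S:4>1 T:12>9)
P1 drop D (A beats it: P:8>1 Q:11>2 R:12>5 S:8>3 T:7>6)
P2 drop P (Q beats it: A:3>0 C:8>2 E:5>4)
P2 drop S (Q beats it: A:3>2 C:8>6 E:5>0)
P1→{A,C,E} P2→{Q,R,T}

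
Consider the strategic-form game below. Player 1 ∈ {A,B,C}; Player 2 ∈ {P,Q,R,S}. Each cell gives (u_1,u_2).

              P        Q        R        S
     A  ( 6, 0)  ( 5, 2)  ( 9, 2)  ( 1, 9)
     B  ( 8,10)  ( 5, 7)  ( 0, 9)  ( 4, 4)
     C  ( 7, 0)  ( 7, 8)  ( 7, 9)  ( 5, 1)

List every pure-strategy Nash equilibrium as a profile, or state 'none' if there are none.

(A,P): not NE [P1→B gives 8>6; P2→S gives 9>0]
(A,Q): not NE [P1→C gives 7>5; P2→S gives 9>2]
(A,R): not NE [P2→S gives 9>2]
(A,S): not NE [P1→C gives 5>1]
(B,P): NE
(B,Q): not NE [P1→C gives 7>5; P2→P gives 10>7]
(B,R): not NE [P1→A gives 9>0; P2→P gives 10>9]
(B,S): not NE [P1→C gives 5>4; P2→P gives 10>4]
(C,P): not NE [P1→B gives 8>7; P2→R gives 9>0]
(C,Q): not NE [P2→R gives 9>8]
(C,R): not NE [P1→A gives 9>7]
(C,S): not NE [P2→R gives 9>1]

PSNE = {(B,P)}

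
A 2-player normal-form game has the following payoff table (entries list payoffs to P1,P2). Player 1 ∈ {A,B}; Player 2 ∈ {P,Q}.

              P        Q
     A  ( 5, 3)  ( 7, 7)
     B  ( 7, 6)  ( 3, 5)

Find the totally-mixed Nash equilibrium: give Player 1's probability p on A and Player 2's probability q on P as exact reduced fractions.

P1 indiff ⇒ q·5+(1-q)·7 = q·7+(1-q)·3 ⇒ q(-2) = (1-q)(-4) ⇒ q = 2/3
P2 indiff ⇒ p·3+(1-p)·6 = p·7+(1-p)·5 ⇒ p(-4) = (1-p)(-1) ⇒ p = 1/5

p=1/5, q=2/3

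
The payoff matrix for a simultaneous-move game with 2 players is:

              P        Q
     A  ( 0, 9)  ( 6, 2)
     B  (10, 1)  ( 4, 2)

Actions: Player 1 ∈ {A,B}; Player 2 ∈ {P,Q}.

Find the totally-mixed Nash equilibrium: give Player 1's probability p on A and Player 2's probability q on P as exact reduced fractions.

P1 indiff ⇒ q·0+(1-q)·6 = q·10+(1-q)·4 ⇒ q(-10) = (1-q)(-2) ⇒ q = 1/6
P2 indiff ⇒ p·9+(1-p)·1 = p·2+(1-p)·2 ⇒ p(7) = (1-p)(1) ⇒ p = 1/8

p=1/8, q=1/6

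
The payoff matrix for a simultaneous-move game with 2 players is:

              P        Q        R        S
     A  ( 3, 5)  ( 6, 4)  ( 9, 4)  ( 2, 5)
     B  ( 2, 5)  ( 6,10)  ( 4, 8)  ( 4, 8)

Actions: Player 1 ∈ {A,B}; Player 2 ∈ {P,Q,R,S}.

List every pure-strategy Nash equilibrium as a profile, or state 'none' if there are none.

(A,P): NE
(A,Q): not NE [P2→S gives 5>4]
(A,R): not NE [P2→S gives 5>4]
(A,S): not NE [P1→B gives 4>2]
(B,P): not NE [P1→A gives 3>2; P2→Q gives 10>5]
(B,Q): NE
(B,R): not NE [P1→A gives 9>4; P2→Q gives 10>8]
(B,S): not NE [P2→Q gives 10>8]

Nash profiles: (A,P), (B,Q)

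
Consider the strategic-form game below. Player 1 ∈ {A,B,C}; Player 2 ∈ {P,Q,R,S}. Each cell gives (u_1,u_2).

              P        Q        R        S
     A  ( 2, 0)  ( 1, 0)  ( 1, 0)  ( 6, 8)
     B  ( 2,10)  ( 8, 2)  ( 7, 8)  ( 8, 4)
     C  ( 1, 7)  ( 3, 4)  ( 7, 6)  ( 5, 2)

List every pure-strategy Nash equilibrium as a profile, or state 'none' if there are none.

Nash profiles: (B,P)

(A,P): not NE [P2→S gives 8>0]
(A,Q): not NE [P1→B gives 8>1; P2→S gives 8>0]
(A,R): not NE [P1→C gives 7>1; P2→S gives 8>0]
(A,S): not NE [P1→B gives 8>6]
(B,P): NE
(B,Q): not NE [P2→P gives 10>2]
(B,R): not NE [P2→P gives 10>8]
(B,S): not NE [P2→P gives 10>4]
(C,P): not NE [P1→B gives 2>1]
(C,Q): not NE [P1→B gives 8>3; P2→P gives 7>4]
(C,R): not NE [P2→P gives 7>6]
(C,S): not NE [P1→B gives 8>5; P2→P gives 7>2]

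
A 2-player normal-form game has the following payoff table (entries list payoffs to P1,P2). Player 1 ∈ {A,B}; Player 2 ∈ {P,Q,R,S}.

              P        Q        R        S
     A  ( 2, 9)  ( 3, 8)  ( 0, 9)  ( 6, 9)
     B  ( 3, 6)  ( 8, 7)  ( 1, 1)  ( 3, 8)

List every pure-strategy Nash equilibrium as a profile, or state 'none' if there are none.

NE set: (A,S)

(A,P): not NE [P1→B gives 3>2]
(A,Q): not NE [P1→B gives 8>3; P2→S gives 9>8]
(A,R): not NE [P1→B gives 1>0]
(A,S): NE
(B,P): not NE [P2→S gives 8>6]
(B,Q): not NE [P2→S gives 8>7]
(B,R): not NE [P2→S gives 8>1]
(B,S): not NE [P1→A gives 6>3]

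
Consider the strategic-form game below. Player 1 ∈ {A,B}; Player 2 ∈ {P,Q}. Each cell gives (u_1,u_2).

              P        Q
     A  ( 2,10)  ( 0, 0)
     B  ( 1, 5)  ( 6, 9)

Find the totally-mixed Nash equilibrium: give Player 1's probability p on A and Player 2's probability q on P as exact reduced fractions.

P1 indiff ⇒ q·2+(1-q)·0 = q·1+(1-q)·6 ⇒ q(1) = (1-q)(6) ⇒ q = 6/7
P2 indiff ⇒ p·10+(1-p)·5 = p·0+(1-p)·9 ⇒ p(10) = (1-p)(4) ⇒ p = 2/7

(p,q) = (2/7, 6/7)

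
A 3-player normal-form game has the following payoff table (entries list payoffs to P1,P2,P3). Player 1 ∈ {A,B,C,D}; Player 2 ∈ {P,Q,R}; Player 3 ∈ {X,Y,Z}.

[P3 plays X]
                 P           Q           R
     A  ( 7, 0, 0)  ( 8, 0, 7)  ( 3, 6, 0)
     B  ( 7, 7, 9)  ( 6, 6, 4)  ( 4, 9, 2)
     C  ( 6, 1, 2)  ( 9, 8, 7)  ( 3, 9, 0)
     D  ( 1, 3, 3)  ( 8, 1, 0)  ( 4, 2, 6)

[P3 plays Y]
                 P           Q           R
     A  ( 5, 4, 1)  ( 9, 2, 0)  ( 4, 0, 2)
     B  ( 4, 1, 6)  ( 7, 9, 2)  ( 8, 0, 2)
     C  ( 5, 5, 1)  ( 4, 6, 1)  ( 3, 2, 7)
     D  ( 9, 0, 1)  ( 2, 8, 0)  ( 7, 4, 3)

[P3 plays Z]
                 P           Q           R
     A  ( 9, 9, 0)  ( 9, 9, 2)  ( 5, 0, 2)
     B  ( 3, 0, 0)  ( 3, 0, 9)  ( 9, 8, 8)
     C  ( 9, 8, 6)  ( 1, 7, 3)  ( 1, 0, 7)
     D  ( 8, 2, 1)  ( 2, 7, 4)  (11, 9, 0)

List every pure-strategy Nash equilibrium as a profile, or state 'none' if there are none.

PSNE = {(C,P,Z)}

(A,P,X): not NE [P2→R gives 6>0; P3→Y gives 1>0]
(A,P,Y): not NE [P1→D gives 9>5]
(A,P,Z): not NE [P3→Y gives 1>0]
(A,Q,X): not NE [P1→C gives 9>8; P2→R gives 6>0]
(A,Q,Y): not NE [P2→P gives 4>2; P3→X gives 7>0]
(A,Q,Z): not NE [P3→X gives 7>2]
(A,R,X): not NE [P1→D gives 4>3; P3→Z gives 2>0]
(A,R,Y): not NE [P1→B gives 8>4; P2→P gives 4>0]
(A,R,Z): not NE [P1→D gives 11>5; P2→Q gives 9>0]
(B,P,X): not NE [P2→R gives 9>7]
(B,P,Y): not NE [P1→D gives 9>4; P2→Q gives 9>1; P3→X gives 9>6]
(B,P,Z): not NE [P1→C gives 9>3; P2→R gives 8>0; P3→X gives 9>0]
(B,Q,X): not NE [P1→C gives 9>6; P2→R gives 9>6; P3→Z gives 9>4]
(B,Q,Y): not NE [P1→A gives 9>7; P3→Z gives 9>2]
(B,Q,Z): not NE [P1→A gives 9>3; P2→R gives 8>0]
(B,R,X): not NE [P3→Z gives 8>2]
(B,R,Y): not NE [P2→Q gives 9>0; P3→Z gives 8>2]
(B,R,Z): not NE [P1→D gives 11>9]
(C,P,X): not NE [P1→B gives 7>6; P2→R gives 9>1; P3→Z gives 6>2]
(C,P,Y): not NE [P1→D gives 9>5; P2→Q gives 6>5; P3→Z gives 6>1]
(C,P,Z): NE
(C,Q,X): not NE [P2→R gives 9>8]
(C,Q,Y): not NE [P1→A gives 9>4; P3→X gives 7>1]
(C,Q,Z): not NE [P1→A gives 9>1; P2→P gives 8>7; P3→X gives 7>3]
(C,R,X): not NE [P1→D gives 4>3; P3→Z gives 7>0]
(C,R,Y): not NE [P1→B gives 8>3; P2→Q gives 6>2]
(C,R,Z): not NE [P1→D gives 11>1; P2→P gives 8>0]
(D,P,X): not NE [P1→B gives 7>1]
(D,P,Y): not NE [P2→Q gives 8>0; P3→X gives 3>1]
(D,P,Z): not NE [P1→C gives 9>8; P2→R gives 9>2; P3→X gives 3>1]
(D,Q,X): not NE [P1→C gives 9>8; P2→P gives 3>1; P3→Z gives 4>0]
(D,Q,Y): not NE [P1→A gives 9>2; P3→Z gives 4>0]
(D,Q,Z): not NE [P1→A gives 9>2; P2→R gives 9>7]
(D,R,X): not NE [P2→P gives 3>2]
(D,R,Y): not NE [P1→B gives 8>7; P2→Q gives 8>4; P3→X gives 6>3]
(D,R,Z): not NE [P3→X gives 6>0]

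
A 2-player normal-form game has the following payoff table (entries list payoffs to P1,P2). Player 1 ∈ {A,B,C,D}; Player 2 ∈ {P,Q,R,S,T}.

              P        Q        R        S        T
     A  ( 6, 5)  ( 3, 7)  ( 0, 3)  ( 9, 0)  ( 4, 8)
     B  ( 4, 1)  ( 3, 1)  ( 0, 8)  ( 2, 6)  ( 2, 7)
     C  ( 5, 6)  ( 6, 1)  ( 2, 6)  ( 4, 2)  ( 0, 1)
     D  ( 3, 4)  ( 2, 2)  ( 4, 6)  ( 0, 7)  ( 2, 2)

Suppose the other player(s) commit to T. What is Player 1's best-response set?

argmax u_1 = {A}

u_1(A vs T) = 4
u_1(B vs T) = 2
u_1(C vs T) = 0
u_1(D vs T) = 2
max payoff 4 at {A}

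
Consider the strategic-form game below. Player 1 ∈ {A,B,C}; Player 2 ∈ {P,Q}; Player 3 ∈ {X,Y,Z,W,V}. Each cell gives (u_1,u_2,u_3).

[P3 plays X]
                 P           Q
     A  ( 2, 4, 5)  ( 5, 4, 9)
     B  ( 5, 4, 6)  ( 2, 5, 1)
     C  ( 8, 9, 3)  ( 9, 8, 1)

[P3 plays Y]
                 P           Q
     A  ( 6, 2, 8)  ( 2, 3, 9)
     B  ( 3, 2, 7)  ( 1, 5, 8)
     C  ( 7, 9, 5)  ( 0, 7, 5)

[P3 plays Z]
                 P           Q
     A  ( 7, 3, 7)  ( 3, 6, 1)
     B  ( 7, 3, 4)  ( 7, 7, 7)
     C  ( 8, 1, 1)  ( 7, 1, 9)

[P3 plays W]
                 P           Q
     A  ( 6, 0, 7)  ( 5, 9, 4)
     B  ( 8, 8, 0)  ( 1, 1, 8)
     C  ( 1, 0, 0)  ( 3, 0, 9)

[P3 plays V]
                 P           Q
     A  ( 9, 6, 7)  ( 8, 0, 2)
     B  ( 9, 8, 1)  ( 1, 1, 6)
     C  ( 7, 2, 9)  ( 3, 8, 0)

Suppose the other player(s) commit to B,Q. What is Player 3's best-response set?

argmax u_3 = {Y,W}

u_3(X vs B,Q) = 1
u_3(Y vs B,Q) = 8
u_3(Z vs B,Q) = 7
u_3(W vs B,Q) = 8
u_3(V vs B,Q) = 6
max payoff 8 at {Y,W}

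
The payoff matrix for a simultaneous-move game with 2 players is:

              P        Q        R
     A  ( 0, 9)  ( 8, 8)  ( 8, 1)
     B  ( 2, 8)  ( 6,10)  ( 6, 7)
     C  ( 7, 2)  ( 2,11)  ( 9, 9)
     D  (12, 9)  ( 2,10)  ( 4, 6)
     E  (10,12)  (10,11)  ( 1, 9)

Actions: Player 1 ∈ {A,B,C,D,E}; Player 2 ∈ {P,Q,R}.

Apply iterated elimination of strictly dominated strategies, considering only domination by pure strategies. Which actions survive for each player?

P2 drop R (Q beats it: A:8>1 B:10>7 C:11>9 D:10>6 E:11>9)
P1 drop A (E beats it: P:10>0 Q:10>8)
P1 drop B (E beats it: P:10>2 Q:10>6)
P1 drop C (E beats it: P:10>7 Q:10>2)
P1→{D,E} P2→{P,Q}

Remaining: P1:{D,E} P2:{P,Q}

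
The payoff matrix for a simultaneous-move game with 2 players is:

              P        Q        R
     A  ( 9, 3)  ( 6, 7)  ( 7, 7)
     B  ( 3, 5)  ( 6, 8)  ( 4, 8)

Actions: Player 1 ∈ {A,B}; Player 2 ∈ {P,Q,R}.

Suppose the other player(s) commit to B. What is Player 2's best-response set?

P2 best: {Q,R}

u_2(P vs B) = 5
u_2(Q vs B) = 8
u_2(R vs B) = 8
max payoff 8 at {Q,R}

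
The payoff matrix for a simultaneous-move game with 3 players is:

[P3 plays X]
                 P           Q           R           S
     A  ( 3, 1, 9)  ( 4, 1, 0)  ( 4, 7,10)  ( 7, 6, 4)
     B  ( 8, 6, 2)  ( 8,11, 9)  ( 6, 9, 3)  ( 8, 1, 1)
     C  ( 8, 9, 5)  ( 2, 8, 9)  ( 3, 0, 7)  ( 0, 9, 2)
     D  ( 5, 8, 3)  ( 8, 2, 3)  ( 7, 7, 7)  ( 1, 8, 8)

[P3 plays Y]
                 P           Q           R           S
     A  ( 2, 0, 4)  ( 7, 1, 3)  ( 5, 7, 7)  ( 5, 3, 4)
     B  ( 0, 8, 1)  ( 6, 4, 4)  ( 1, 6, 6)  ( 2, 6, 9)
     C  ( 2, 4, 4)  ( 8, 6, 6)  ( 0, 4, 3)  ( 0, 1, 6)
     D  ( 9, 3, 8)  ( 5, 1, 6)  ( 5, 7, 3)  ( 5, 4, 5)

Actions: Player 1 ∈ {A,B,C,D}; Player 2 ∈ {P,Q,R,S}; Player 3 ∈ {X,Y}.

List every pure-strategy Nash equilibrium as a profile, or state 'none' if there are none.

NE set: (B,Q,X), (C,P,X)

(A,P,X): not NE [P1→C gives 8>3; P2→R gives 7>1]
(A,P,Y): not NE [P1→D gives 9>2; P2→R gives 7>0; P3→X gives 9>4]
(A,Q,X): not NE [P1→D gives 8>4; P2→R gives 7>1; P3→Y gives 3>0]
(A,Q,Y): not NE [P1→C gives 8>7; P2→R gives 7>1]
(A,R,X): not NE [P1→D gives 7>4]
(A,R,Y): not NE [P3→X gives 10>7]
(A,S,X): not NE [P1→B gives 8>7; P2→R gives 7>6]
(A,S,Y): not NE [P2→R gives 7>3]
(B,P,X): not NE [P2→Q gives 11>6]
(B,P,Y): not NE [P1→D gives 9>0; P3→X gives 2>1]
(B,Q,X): NE
(B,Q,Y): not NE [P1→C gives 8>6; P2→P gives 8>4; P3→X gives 9>4]
(B,R,X): not NE [P1→D gives 7>6; P2→Q gives 11>9; P3→Y gives 6>3]
(B,R,Y): not NE [P1→D gives 5>1; P2→P gives 8>6]
(B,S,X): not NE [P2→Q gives 11>1; P3→Y gives 9>1]
(B,S,Y): not NE [P1→D gives 5>2; P2→P gives 8>6]
(C,P,X): NE
(C,P,Y): not NE [P1→D gives 9>2; P2→Q gives 6>4; P3→X gives 5>4]
(C,Q,X): not NE [P1→D gives 8>2; P2→S gives 9>8]
(C,Q,Y): not NE [P3→X gives 9>6]
(C,R,X): not NE [P1→D gives 7>3; P2→S gives 9>0]
(C,R,Y): not NE [P1→D gives 5>0; P2→Q gives 6>4; P3→X gives 7>3]
(C,S,X): not NE [P1→B gives 8>0; P3→Y gives 6>2]
(C,S,Y): not NE [P1→D gives 5>0; P2→Q gives 6>1]
(D,P,X): not NE [P1→C gives 8>5; P3→Y gives 8>3]
(D,P,Y): not NE [P2→R gives 7>3]
(D,Q,X): not NE [P2→S gives 8>2; P3→Y gives 6>3]
(D,Q,Y): not NE [P1→C gives 8>5; P2→R gives 7>1]
(D,R,X): not NE [P2→S gives 8>7]
(D,R,Y): not NE [P3→X gives 7>3]
(D,S,X): not NE [P1→B gives 8>1]
(D,S,Y): not NE [P2→R gives 7>4; P3→X gives 8>5]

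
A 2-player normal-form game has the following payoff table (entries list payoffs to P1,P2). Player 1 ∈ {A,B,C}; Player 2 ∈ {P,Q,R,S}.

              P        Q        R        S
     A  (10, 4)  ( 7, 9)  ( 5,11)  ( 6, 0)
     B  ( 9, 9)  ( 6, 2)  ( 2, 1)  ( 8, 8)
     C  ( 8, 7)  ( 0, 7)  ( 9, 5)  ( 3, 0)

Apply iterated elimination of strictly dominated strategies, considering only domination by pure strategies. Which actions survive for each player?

Remaining: P1:{A,C} P2:{P,Q,R}

P2 drop S (P beats it: A:4>0 B:9>8 C:7>0)
P1 drop B (A beats it: P:10>9 Q:7>6 R:5>2)
P1→{A,C} P2→{P,Q,R}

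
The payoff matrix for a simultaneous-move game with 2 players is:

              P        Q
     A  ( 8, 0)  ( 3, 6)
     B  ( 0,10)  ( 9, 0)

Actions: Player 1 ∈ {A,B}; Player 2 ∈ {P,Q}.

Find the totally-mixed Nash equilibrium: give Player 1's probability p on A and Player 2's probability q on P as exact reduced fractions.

P1 mixes 5/8 on A; P2 mixes 3/7 on P

P1 indiff ⇒ q·8+(1-q)·3 = q·0+(1-q)·9 ⇒ q(8) = (1-q)(6) ⇒ q = 3/7
P2 indiff ⇒ p·0+(1-p)·10 = p·6+(1-p)·0 ⇒ p(-6) = (1-p)(-10) ⇒ p = 5/8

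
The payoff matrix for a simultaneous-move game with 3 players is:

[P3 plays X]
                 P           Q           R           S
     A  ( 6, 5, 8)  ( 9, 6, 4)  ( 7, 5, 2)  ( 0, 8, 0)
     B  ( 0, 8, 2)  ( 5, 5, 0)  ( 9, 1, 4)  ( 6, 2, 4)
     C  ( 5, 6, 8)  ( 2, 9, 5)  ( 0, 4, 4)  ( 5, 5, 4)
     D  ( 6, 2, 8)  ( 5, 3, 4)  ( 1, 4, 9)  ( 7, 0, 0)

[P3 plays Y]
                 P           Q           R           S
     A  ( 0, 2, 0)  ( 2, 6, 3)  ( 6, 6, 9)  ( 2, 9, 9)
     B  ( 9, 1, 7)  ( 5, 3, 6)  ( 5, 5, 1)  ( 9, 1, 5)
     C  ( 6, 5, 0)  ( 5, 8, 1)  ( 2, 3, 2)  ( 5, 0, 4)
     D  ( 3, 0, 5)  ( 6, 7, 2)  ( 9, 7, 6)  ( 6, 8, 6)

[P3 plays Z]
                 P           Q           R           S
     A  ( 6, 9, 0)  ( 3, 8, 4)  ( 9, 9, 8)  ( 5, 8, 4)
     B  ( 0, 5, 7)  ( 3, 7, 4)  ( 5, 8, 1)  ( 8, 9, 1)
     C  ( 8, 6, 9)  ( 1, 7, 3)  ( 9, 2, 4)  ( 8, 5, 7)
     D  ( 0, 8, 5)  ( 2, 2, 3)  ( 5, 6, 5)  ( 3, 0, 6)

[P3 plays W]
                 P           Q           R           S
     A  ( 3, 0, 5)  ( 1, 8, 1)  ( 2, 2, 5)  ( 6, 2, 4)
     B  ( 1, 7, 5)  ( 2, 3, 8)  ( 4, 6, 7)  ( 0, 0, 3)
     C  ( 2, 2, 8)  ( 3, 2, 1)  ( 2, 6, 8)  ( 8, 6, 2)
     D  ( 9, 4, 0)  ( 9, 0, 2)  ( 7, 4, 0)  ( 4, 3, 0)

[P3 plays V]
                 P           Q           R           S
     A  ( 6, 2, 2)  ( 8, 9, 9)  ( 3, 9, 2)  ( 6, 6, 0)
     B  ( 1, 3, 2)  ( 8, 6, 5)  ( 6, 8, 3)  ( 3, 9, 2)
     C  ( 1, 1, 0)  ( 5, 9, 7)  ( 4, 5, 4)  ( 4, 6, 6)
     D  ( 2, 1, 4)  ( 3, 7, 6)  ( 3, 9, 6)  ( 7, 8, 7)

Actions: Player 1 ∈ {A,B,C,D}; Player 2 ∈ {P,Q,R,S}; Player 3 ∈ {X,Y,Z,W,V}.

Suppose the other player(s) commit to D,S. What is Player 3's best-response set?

u_3(X vs D,S) = 0
u_3(Y vs D,S) = 6
u_3(Z vs D,S) = 6
u_3(W vs D,S) = 0
u_3(V vs D,S) = 7
max payoff 7 at {V}

argmax u_3 = {V}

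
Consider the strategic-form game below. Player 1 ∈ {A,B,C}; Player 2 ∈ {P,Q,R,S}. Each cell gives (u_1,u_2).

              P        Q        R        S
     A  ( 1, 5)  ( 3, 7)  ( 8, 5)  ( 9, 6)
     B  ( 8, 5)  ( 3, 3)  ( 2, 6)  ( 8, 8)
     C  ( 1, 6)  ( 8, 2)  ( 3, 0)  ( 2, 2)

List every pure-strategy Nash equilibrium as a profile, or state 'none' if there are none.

(A,P): not NE [P1→B gives 8>1; P2→Q gives 7>5]
(A,Q): not NE [P1→C gives 8>3]
(A,R): not NE [P2→Q gives 7>5]
(A,S): not NE [P2→Q gives 7>6]
(B,P): not NE [P2→S gives 8>5]
(B,Q): not NE [P1→C gives 8>3; P2→S gives 8>3]
(B,R): not NE [P1→A gives 8>2; P2→S gives 8>6]
(B,S): not NE [P1→A gives 9>8]
(C,P): not NE [P1→B gives 8>1]
(C,Q): not NE [P2→P gives 6>2]
(C,R): not NE [P1→A gives 8>3; P2→P gives 6>0]
(C,S): not NE [P1→A gives 9>2; P2→P gives 6>2]

PSNE: ∅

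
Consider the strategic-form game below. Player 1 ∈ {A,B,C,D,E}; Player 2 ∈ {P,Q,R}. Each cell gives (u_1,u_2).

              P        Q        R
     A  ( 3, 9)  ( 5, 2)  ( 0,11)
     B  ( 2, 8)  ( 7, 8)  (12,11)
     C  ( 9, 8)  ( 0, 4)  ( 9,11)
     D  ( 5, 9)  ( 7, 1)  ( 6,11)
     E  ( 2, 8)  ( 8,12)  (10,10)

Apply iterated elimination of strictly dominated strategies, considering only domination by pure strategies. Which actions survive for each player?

Remaining: P1:{B,E} P2:{Q,R}

P1 drop A (D beats it: P:5>3 Q:7>5 R:6>0)
P2 drop P (R beats it: B:11>8 C:11>8 D:11>9 E:10>8)
P1 drop C (B beats it: Q:7>0 R:12>9)
P1 drop D (E beats it: Q:8>7 R:10>6)
P1→{B,E} P2→{Q,R}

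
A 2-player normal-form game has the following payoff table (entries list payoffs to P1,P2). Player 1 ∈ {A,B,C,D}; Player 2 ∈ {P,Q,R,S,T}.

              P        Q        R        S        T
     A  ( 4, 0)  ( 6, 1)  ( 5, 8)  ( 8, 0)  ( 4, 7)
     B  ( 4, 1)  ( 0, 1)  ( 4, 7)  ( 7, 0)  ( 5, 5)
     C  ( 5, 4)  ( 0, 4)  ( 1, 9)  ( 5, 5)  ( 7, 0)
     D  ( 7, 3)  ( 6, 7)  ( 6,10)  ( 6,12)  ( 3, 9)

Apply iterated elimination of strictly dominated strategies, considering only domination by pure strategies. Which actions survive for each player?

IESDS → P1:{A,D} P2:{R,S}

P2 drop P (R beats it: A:8>0 B:7>1 C:9>4 D:10>3)
P2 drop Q (R beats it: A:8>1 B:7>1 C:9>4 D:10>7)
P2 drop T (R beats it: A:8>7 B:7>5 C:9>0 D:10>9)
P1 drop B (A beats it: R:5>4 S:8>7)
P1 drop C (A beats it: R:5>1 S:8>5)
P1→{A,D} P2→{R,S}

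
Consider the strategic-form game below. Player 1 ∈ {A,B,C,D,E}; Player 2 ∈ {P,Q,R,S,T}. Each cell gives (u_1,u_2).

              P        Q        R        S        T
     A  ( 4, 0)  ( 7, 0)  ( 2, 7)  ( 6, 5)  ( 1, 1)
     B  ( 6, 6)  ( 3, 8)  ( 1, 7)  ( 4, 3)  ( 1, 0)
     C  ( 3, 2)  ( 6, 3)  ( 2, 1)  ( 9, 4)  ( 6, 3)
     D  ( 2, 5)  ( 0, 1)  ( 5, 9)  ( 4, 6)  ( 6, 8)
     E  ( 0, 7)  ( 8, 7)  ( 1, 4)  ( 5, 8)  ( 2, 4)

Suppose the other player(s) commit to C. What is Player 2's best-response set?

u_2(P vs C) = 2
u_2(Q vs C) = 3
u_2(R vs C) = 1
u_2(S vs C) = 4
u_2(T vs C) = 3
max payoff 4 at {S}

P2 best: {S}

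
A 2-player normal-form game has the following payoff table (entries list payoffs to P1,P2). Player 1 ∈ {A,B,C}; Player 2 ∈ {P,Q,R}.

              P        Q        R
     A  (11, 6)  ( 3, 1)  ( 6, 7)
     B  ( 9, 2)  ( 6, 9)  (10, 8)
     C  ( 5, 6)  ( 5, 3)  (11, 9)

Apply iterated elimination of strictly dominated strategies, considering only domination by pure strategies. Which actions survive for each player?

Remaining: P1:{B,C} P2:{Q,R}

P2 drop P (R beats it: A:7>6 B:8>2 C:9>6)
P1 drop A (B beats it: Q:6>3 R:10>6)
P1→{B,C} P2→{Q,R}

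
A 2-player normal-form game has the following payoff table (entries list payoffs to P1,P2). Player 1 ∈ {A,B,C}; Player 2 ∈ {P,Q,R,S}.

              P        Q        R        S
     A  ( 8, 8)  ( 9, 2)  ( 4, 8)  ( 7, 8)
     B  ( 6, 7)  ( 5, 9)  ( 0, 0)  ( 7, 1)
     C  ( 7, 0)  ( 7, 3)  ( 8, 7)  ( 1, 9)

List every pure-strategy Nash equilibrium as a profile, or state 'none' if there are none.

(A,P): NE
(A,Q): not NE [P2→S gives 8>2]
(A,R): not NE [P1→C gives 8>4]
(A,S): NE
(B,P): not NE [P1→A gives 8>6; P2→Q gives 9>7]
(B,Q): not NE [P1→A gives 9>5]
(B,R): not NE [P1→C gives 8>0; P2→Q gives 9>0]
(B,S): not NE [P2→Q gives 9>1]
(C,P): not NE [P1→A gives 8>7; P2→S gives 9>0]
(C,Q): not NE [P1→A gives 9>7; P2→S gives 9>3]
(C,R): not NE [P2→S gives 9>7]
(C,S): not NE [P1→B gives 7>1]

Nash profiles: (A,P), (A,S)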